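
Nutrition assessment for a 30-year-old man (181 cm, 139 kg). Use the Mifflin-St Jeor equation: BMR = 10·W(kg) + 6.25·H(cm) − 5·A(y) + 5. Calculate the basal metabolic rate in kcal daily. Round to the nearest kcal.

2376 kcal daily

Mifflin-St Jeor (male): BMR = 10(139) + 6.25(181) − 5(30) + 5 = 1390 + 1131.25 − 150 + 5 = 2376.25 kcal/day.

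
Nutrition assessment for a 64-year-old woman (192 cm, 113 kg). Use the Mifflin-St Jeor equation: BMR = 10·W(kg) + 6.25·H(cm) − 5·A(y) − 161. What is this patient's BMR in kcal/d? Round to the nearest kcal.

Mifflin-St Jeor (female): BMR = 10(113) + 6.25(192) − 5(64) − 161 = 1130 + 1200 − 320 − 161 = 1849 kcal/day.

1849 kcal/d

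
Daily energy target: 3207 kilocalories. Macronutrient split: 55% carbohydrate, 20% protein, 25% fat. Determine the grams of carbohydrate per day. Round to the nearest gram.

Carbohydrate energy = 55% × 3207 = 1763.85 kcal.
At 4 kcal/g: 1763.85 ÷ 4 = 440.9625 g.

441 g/day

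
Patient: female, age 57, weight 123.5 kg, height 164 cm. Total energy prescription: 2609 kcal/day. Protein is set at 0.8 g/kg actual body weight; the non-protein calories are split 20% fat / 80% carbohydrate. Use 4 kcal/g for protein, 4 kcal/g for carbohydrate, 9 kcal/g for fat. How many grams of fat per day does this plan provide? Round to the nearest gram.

Protein = 0.8 × 123.5 = 98.8 g → 98.8 × 4 = 395.2 kcal.
Non-protein calories = 2609 − 395.2 = 2213.8 kcal.
Fat: 20% × 2213.8 = 442.76 kcal; carbohydrate: 1771.04 kcal.
Fat: 442.76 kcal ÷ 9 kcal/g = 49.1956 g.

49 g/day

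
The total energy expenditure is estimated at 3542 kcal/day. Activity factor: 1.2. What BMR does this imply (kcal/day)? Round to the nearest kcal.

2952 kcal/day

BMR = TEE ÷ activity factor = 3542 ÷ 1.2 = 2951.6667 kcal/day.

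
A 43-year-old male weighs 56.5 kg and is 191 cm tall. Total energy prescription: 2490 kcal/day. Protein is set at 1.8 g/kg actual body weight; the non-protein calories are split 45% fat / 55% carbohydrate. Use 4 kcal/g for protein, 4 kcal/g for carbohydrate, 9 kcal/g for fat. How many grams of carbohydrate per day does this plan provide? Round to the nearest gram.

Protein = 1.8 × 56.5 = 101.7 g → 101.7 × 4 = 406.8 kcal.
Non-protein calories = 2490 − 406.8 = 2083.2 kcal.
Fat: 45% × 2083.2 = 937.44 kcal; carbohydrate: 1145.76 kcal.
Carbohydrate: 1145.76 kcal ÷ 4 kcal/g = 286.44 g.

286 g/day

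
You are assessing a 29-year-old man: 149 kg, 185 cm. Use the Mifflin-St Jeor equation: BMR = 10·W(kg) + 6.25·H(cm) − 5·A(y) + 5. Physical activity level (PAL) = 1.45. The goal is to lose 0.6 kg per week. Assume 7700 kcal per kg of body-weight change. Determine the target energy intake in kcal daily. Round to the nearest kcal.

2974 kcal daily

Mifflin-St Jeor (male): BMR = 10(149) + 6.25(185) − 5(29) + 5 = 1490 + 1156.25 − 145 + 5 = 2506.25 kcal/day.
TEE = 2506.25 × 1.45 = 3634.0625 kcal/day.
Required daily deficit = 0.6 × 7700 ÷ 7 = 660 kcal/day.
Target intake = 3634.0625 − 660 = 2974.0625 kcal/day.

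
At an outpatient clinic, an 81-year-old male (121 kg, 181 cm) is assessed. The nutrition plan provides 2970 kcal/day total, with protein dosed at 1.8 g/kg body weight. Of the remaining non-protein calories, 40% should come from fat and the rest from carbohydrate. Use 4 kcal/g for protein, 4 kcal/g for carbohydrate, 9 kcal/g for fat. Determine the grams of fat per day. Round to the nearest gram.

93 g/day

Protein = 1.8 × 121 = 217.8 g → 217.8 × 4 = 871.2 kcal.
Non-protein calories = 2970 − 871.2 = 2098.8 kcal.
Fat: 40% × 2098.8 = 839.52 kcal; carbohydrate: 1259.28 kcal.
Fat: 839.52 kcal ÷ 9 kcal/g = 93.28 g.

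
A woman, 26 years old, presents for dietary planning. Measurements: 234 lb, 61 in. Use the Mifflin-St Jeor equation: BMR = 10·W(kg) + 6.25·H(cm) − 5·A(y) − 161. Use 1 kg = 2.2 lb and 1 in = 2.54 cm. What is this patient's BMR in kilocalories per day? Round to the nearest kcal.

Convert to metric: weight = 234 ÷ 2.2 = 106.3636 kg; height = 61 × 2.54 = 154.94 cm.
Mifflin-St Jeor (female): BMR = 10(106.3636) + 6.25(154.94) − 5(26) − 161 = 1063.6364 + 968.375 − 130 − 161 = 1741.0114 kcal/day.

1741 kilocalories per day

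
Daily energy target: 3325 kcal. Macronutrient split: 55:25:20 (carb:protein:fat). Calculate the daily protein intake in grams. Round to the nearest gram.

Protein energy = 25% × 3325 = 831.25 kcal.
At 4 kcal/g: 831.25 ÷ 4 = 207.8125 g.

208 g/day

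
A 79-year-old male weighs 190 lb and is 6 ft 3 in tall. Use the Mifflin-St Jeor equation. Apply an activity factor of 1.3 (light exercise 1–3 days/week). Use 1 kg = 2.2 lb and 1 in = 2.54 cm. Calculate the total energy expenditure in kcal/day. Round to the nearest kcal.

Convert to metric: weight = 190 ÷ 2.2 = 86.3636 kg; height = (6×12 + 3) × 2.54 = 75 × 2.54 = 190.5 cm.
Mifflin-St Jeor (male): BMR = 10(86.3636) + 6.25(190.5) − 5(79) + 5 = 863.6364 + 1190.625 − 395 + 5 = 1664.2614 kcal/day.
TEE = BMR × activity factor = 1664.2614 × 1.3 = 2163.5398 kcal/day.

2164 kcal/day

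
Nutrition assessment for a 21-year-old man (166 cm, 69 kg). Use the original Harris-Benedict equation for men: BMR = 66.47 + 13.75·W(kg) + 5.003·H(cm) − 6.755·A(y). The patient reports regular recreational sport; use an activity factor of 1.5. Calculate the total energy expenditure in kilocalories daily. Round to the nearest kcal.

Harris-Benedict: BMR = 66.47 + 13.75(69) + 5.003(166) − 6.755(21) = 1703.863 kcal/day.
TEE = BMR × activity factor = 1703.863 × 1.5 = 2555.7945 kcal/day.

2556 kilocalories daily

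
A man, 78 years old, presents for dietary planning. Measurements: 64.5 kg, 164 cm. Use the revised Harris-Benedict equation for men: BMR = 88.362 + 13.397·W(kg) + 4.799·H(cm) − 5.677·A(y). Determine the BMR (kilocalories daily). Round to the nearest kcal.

Harris-Benedict: BMR = 88.362 + 13.397(64.5) + 4.799(164) − 5.677(78) = 1296.6985 kcal/day.

1297 kilocalories daily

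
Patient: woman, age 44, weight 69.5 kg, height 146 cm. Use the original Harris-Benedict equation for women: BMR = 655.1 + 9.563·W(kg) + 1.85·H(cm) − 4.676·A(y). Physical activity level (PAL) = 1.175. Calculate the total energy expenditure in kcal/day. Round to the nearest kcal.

1626 kcal/day

Harris-Benedict: BMR = 655.1 + 9.563(69.5) + 1.85(146) − 4.676(44) = 1384.0845 kcal/day.
TEE = BMR × activity factor = 1384.0845 × 1.175 = 1626.2993 kcal/day.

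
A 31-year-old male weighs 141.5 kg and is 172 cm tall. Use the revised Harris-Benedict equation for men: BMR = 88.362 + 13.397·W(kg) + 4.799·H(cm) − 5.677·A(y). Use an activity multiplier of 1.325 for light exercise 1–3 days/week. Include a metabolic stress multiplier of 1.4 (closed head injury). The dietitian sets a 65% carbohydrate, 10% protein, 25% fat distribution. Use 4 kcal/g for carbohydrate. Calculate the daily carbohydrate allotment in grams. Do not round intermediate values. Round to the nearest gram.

Harris-Benedict: BMR = 88.362 + 13.397(141.5) + 4.799(172) − 5.677(31) = 2633.4785 kcal/day.
TEE = 2633.4785 × 1.325 = 3489.359 kcal/day.
With stress factor 1.4: 3489.359 × 1.4 = 4885.1026 kcal/day.
Carbohydrate energy = 65% × 4885.1026 = 3175.3167 kcal.
Carbohydrate = 3175.3167 ÷ 4 kcal/g = 793.8292 g.

794 g/day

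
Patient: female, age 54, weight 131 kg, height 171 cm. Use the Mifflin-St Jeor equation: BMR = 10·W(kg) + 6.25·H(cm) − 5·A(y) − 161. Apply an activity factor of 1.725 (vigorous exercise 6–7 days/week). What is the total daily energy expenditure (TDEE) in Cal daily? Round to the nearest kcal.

3360 Cal daily

Mifflin-St Jeor (female): BMR = 10(131) + 6.25(171) − 5(54) − 161 = 1310 + 1068.75 − 270 − 161 = 1947.75 kcal/day.
TEE = BMR × activity factor = 1947.75 × 1.725 = 3359.8688 kcal/day.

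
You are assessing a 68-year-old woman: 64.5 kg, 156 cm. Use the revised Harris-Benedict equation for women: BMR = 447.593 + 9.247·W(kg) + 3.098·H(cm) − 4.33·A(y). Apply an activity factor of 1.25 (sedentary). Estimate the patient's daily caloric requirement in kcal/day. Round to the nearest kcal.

Harris-Benedict: BMR = 447.593 + 9.247(64.5) + 3.098(156) − 4.33(68) = 1232.8725 kcal/day.
TEE = BMR × activity factor = 1232.8725 × 1.25 = 1541.0906 kcal/day.

1541 kcal/day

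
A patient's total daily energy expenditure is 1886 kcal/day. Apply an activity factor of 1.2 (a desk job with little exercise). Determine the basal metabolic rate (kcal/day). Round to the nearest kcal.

BMR = TEE ÷ activity factor = 1886 ÷ 1.2 = 1571.6667 kcal/day.

1572 kcal/day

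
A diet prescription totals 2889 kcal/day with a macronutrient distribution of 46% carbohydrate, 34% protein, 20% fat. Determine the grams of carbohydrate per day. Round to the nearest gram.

Carbohydrate energy = 46% × 2889 = 1328.94 kcal.
At 4 kcal/g: 1328.94 ÷ 4 = 332.235 g.

332 g/day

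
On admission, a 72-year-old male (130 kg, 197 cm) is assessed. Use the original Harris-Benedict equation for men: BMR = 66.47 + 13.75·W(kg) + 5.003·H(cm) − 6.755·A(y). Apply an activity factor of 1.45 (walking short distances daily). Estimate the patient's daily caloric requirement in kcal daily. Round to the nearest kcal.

3412 kcal daily

Harris-Benedict: BMR = 66.47 + 13.75(130) + 5.003(197) − 6.755(72) = 2353.201 kcal/day.
TEE = BMR × activity factor = 2353.201 × 1.45 = 3412.1415 kcal/day.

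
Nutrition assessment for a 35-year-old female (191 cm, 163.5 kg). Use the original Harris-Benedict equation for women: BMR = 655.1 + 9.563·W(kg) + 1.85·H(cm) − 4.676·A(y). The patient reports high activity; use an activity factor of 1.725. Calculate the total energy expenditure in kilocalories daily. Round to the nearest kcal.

4154 kilocalories daily

Harris-Benedict: BMR = 655.1 + 9.563(163.5) + 1.85(191) − 4.676(35) = 2408.3405 kcal/day.
TEE = BMR × activity factor = 2408.3405 × 1.725 = 4154.3874 kcal/day.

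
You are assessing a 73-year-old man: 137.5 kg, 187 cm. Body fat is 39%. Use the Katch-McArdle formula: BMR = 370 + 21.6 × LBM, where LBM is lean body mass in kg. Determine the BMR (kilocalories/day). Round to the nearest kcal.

LBM = 137.5 × (1 − 0.39) = 83.875 kg. Katch-McArdle: BMR = 370 + 21.6 × 83.875 = 2181.7 kcal/day.

2182 kilocalories/day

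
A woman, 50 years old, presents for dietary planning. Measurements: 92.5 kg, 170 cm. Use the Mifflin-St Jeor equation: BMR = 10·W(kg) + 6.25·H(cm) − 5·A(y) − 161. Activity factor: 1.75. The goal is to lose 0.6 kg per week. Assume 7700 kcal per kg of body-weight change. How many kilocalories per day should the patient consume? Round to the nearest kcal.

2099 kilocalories per day

Mifflin-St Jeor (female): BMR = 10(92.5) + 6.25(170) − 5(50) − 161 = 925 + 1062.5 − 250 − 161 = 1576.5 kcal/day.
TEE = 1576.5 × 1.75 = 2758.875 kcal/day.
Required daily deficit = 0.6 × 7700 ÷ 7 = 660 kcal/day.
Target intake = 2758.875 − 660 = 2098.875 kcal/day.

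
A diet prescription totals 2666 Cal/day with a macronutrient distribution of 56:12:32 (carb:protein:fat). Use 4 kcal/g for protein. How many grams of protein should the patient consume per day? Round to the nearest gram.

Protein energy = 12% × 2666 = 319.92 kcal.
At 4 kcal/g: 319.92 ÷ 4 = 79.98 g.

80 g/day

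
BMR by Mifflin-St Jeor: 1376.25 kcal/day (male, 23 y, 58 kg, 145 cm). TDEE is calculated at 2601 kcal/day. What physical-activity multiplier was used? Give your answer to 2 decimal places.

Activity factor = TEE ÷ BMR = 2601 ÷ 1376.25 = 1.89.

1.89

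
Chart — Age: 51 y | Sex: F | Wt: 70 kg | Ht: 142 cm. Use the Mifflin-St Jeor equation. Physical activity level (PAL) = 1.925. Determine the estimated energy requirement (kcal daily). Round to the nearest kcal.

Mifflin-St Jeor (female): BMR = 10(70) + 6.25(142) − 5(51) − 161 = 700 + 887.5 − 255 − 161 = 1171.5 kcal/day.
TEE = BMR × activity factor = 1171.5 × 1.925 = 2255.1375 kcal/day.

2255 kcal daily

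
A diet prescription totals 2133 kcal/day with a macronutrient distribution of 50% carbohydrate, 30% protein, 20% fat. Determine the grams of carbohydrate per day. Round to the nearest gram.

267 g/day

Carbohydrate energy = 50% × 2133 = 1066.5 kcal.
At 4 kcal/g: 1066.5 ÷ 4 = 266.625 g.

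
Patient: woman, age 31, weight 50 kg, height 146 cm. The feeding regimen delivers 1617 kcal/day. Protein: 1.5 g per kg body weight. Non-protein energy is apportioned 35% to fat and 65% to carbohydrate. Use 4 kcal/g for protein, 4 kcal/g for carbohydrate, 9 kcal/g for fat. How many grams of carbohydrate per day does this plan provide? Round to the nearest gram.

Protein = 1.5 × 50 = 75 g → 75 × 4 = 300 kcal.
Non-protein calories = 1617 − 300 = 1317 kcal.
Fat: 35% × 1317 = 460.95 kcal; carbohydrate: 856.05 kcal.
Carbohydrate: 856.05 kcal ÷ 4 kcal/g = 214.0125 g.

214 g/day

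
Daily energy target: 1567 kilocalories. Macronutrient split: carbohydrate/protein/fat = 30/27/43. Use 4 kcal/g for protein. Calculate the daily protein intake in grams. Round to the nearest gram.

106 g/day

Protein energy = 27% × 1567 = 423.09 kcal.
At 4 kcal/g: 423.09 ÷ 4 = 105.7725 g.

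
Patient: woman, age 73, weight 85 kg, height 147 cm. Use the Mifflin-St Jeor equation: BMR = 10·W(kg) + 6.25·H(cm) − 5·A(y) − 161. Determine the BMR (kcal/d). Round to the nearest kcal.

Mifflin-St Jeor (female): BMR = 10(85) + 6.25(147) − 5(73) − 161 = 850 + 918.75 − 365 − 161 = 1242.75 kcal/day.

1243 kcal/d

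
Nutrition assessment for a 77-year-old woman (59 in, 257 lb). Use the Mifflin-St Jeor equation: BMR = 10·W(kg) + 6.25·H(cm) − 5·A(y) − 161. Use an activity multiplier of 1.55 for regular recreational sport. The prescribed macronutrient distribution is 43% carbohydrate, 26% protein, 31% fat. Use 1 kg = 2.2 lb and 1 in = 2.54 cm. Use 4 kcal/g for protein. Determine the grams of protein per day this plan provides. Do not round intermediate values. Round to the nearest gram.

157 g/day

Convert to metric: weight = 257 ÷ 2.2 = 116.8182 kg; height = 59 × 2.54 = 149.86 cm.
Mifflin-St Jeor (female): BMR = 10(116.8182) + 6.25(149.86) − 5(77) − 161 = 1168.1818 + 936.625 − 385 − 161 = 1558.8068 kcal/day.
TEE = 1558.8068 × 1.55 = 2416.1506 kcal/day.
Protein energy = 26% × 2416.1506 = 628.1991 kcal.
Protein = 628.1991 ÷ 4 kcal/g = 157.0498 g.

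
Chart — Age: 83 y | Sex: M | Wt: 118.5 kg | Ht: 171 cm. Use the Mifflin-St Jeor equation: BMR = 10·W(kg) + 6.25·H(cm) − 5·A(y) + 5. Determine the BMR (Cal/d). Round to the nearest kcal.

1844 Cal/d

Mifflin-St Jeor (male): BMR = 10(118.5) + 6.25(171) − 5(83) + 5 = 1185 + 1068.75 − 415 + 5 = 1843.75 kcal/day.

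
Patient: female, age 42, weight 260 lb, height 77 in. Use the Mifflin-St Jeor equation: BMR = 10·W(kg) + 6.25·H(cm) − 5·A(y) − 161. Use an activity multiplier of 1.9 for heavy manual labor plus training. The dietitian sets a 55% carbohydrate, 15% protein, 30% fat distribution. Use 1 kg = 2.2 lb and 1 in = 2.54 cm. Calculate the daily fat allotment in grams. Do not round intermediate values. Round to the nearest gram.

129 g/day

Convert to metric: weight = 260 ÷ 2.2 = 118.1818 kg; height = 77 × 2.54 = 195.58 cm.
Mifflin-St Jeor (female): BMR = 10(118.1818) + 6.25(195.58) − 5(42) − 161 = 1181.8182 + 1222.375 − 210 − 161 = 2033.1932 kcal/day.
TEE = 2033.1932 × 1.9 = 3863.067 kcal/day.
Fat energy = 30% × 3863.067 = 1158.9201 kcal.
Fat = 1158.9201 ÷ 9 kcal/g = 128.7689 g.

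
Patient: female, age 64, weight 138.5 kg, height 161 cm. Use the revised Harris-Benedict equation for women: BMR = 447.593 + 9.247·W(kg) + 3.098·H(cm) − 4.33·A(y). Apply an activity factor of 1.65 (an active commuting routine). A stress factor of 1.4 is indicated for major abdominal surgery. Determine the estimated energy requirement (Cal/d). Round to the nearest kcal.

Harris-Benedict: BMR = 447.593 + 9.247(138.5) + 3.098(161) − 4.33(64) = 1949.9605 kcal/day.
TEE = BMR × activity factor = 1949.9605 × 1.65 = 3217.4348 kcal/day.
Apply stress factor: 3217.4348 × 1.4 = 4504.4088 kcal/day.

4504 Cal/d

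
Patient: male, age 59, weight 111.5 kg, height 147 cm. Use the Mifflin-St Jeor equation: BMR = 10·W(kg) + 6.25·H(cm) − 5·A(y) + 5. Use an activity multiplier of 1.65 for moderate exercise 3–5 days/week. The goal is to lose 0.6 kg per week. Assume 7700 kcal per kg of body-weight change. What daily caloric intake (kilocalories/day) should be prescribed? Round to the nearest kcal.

Mifflin-St Jeor (male): BMR = 10(111.5) + 6.25(147) − 5(59) + 5 = 1115 + 918.75 − 295 + 5 = 1743.75 kcal/day.
TEE = 1743.75 × 1.65 = 2877.1875 kcal/day.
Required daily deficit = 0.6 × 7700 ÷ 7 = 660 kcal/day.
Target intake = 2877.1875 − 660 = 2217.1875 kcal/day.

2217 kilocalories/day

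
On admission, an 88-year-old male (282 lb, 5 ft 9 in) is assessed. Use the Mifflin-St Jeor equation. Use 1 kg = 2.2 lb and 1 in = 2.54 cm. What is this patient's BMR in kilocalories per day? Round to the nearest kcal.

1942 kilocalories per day

Convert to metric: weight = 282 ÷ 2.2 = 128.1818 kg; height = (5×12 + 9) × 2.54 = 69 × 2.54 = 175.26 cm.
Mifflin-St Jeor (male): BMR = 10(128.1818) + 6.25(175.26) − 5(88) + 5 = 1281.8182 + 1095.375 − 440 + 5 = 1942.1932 kcal/day.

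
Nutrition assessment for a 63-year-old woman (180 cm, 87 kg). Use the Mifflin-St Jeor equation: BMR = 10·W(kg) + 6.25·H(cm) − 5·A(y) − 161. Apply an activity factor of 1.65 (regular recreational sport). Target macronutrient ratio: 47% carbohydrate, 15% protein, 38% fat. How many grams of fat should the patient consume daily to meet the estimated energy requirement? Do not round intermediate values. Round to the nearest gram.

106 g/day

Mifflin-St Jeor (female): BMR = 10(87) + 6.25(180) − 5(63) − 161 = 870 + 1125 − 315 − 161 = 1519 kcal/day.
TEE = 1519 × 1.65 = 2506.35 kcal/day.
Fat energy = 38% × 2506.35 = 952.413 kcal.
Fat = 952.413 ÷ 9 kcal/g = 105.8237 g.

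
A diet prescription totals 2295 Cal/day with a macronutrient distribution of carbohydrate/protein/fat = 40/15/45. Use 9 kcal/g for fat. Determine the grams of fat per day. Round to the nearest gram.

115 g/day

Fat energy = 45% × 2295 = 1032.75 kcal.
At 9 kcal/g: 1032.75 ÷ 9 = 114.75 g.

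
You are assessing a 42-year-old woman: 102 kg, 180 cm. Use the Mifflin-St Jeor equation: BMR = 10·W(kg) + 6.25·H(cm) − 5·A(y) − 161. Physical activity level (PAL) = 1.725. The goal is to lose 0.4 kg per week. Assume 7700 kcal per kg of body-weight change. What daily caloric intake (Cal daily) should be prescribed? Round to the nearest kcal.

Mifflin-St Jeor (female): BMR = 10(102) + 6.25(180) − 5(42) − 161 = 1020 + 1125 − 210 − 161 = 1774 kcal/day.
TEE = 1774 × 1.725 = 3060.15 kcal/day.
Required daily deficit = 0.4 × 7700 ÷ 7 = 440 kcal/day.
Target intake = 3060.15 − 440 = 2620.15 kcal/day.

2620 Cal daily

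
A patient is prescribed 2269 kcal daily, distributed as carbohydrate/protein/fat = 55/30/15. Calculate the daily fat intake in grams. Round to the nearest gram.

38 g/day

Fat energy = 15% × 2269 = 340.35 kcal.
At 9 kcal/g: 340.35 ÷ 9 = 37.8167 g.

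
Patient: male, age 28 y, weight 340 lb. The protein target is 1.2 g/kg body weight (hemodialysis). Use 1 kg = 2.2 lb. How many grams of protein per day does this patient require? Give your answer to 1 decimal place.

Weight in kg = 340 ÷ 2.2 = 154.5455 kg.
Protein = 1.2 g/kg × 154.5455 kg = 185.4545 g/day.

185.5 g/day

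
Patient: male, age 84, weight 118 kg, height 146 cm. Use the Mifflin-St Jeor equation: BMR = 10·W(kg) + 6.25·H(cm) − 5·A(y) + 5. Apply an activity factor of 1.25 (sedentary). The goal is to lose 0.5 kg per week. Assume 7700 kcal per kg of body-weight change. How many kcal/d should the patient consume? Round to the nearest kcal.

Mifflin-St Jeor (male): BMR = 10(118) + 6.25(146) − 5(84) + 5 = 1180 + 912.5 − 420 + 5 = 1677.5 kcal/day.
TEE = 1677.5 × 1.25 = 2096.875 kcal/day.
Required daily deficit = 0.5 × 7700 ÷ 7 = 550 kcal/day.
Target intake = 2096.875 − 550 = 1546.875 kcal/day.

1547 kcal/d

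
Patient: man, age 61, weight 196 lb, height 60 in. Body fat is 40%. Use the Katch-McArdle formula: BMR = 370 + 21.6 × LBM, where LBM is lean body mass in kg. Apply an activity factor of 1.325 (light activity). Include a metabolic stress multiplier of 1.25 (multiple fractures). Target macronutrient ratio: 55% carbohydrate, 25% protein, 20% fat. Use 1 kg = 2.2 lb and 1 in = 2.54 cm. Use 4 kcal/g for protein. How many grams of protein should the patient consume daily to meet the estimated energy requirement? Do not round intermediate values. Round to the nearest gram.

Convert to metric: weight = 196 ÷ 2.2 = 89.0909 kg; height = 60 × 2.54 = 152.4 cm.
LBM = 89.0909 × (1 − 0.4) = 53.4545 kg. Katch-McArdle: BMR = 370 + 21.6 × 53.4545 = 1524.6182 kcal/day.
TEE = 1524.6182 × 1.325 = 2020.1191 kcal/day.
With stress factor 1.25: 2020.1191 × 1.25 = 2525.1489 kcal/day.
Protein energy = 25% × 2525.1489 = 631.2872 kcal.
Protein = 631.2872 ÷ 4 kcal/g = 157.8218 g.

158 g/day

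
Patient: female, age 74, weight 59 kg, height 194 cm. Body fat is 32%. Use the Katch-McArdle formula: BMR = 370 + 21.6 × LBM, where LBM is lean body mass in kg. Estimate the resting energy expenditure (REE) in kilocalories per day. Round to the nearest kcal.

LBM = 59 × (1 − 0.32) = 40.12 kg. Katch-McArdle: BMR = 370 + 21.6 × 40.12 = 1236.592 kcal/day.

1237 kilocalories per day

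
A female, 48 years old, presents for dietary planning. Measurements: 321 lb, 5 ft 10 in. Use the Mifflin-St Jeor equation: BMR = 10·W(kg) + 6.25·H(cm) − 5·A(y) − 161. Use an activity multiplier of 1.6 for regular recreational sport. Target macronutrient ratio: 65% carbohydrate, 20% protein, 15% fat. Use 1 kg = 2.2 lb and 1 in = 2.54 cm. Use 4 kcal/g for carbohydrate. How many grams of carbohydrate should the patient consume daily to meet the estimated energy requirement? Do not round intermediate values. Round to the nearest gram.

Convert to metric: weight = 321 ÷ 2.2 = 145.9091 kg; height = (5×12 + 10) × 2.54 = 70 × 2.54 = 177.8 cm.
Mifflin-St Jeor (female): BMR = 10(145.9091) + 6.25(177.8) − 5(48) − 161 = 1459.0909 + 1111.25 − 240 − 161 = 2169.3409 kcal/day.
TEE = 2169.3409 × 1.6 = 3470.9455 kcal/day.
Carbohydrate energy = 65% × 3470.9455 = 2256.1145 kcal.
Carbohydrate = 2256.1145 ÷ 4 kcal/g = 564.0286 g.

564 g/day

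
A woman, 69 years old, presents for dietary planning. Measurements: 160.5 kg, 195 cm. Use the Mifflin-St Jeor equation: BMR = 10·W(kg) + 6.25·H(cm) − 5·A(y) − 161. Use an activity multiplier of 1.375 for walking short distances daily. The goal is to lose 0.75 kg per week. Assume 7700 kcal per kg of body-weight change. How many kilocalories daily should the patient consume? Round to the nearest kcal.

2362 kilocalories daily

Mifflin-St Jeor (female): BMR = 10(160.5) + 6.25(195) − 5(69) − 161 = 1605 + 1218.75 − 345 − 161 = 2317.75 kcal/day.
TEE = 2317.75 × 1.375 = 3186.9063 kcal/day.
Required daily deficit = 0.75 × 7700 ÷ 7 = 825 kcal/day.
Target intake = 3186.9063 − 825 = 2361.9063 kcal/day.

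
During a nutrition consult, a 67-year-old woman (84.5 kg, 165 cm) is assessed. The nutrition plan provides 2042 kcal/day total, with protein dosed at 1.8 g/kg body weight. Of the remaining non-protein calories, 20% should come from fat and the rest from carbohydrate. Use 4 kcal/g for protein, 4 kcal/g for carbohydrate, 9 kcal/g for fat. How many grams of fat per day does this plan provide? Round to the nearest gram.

32 g/day

Protein = 1.8 × 84.5 = 152.1 g → 152.1 × 4 = 608.4 kcal.
Non-protein calories = 2042 − 608.4 = 1433.6 kcal.
Fat: 20% × 1433.6 = 286.72 kcal; carbohydrate: 1146.88 kcal.
Fat: 286.72 kcal ÷ 9 kcal/g = 31.8578 g.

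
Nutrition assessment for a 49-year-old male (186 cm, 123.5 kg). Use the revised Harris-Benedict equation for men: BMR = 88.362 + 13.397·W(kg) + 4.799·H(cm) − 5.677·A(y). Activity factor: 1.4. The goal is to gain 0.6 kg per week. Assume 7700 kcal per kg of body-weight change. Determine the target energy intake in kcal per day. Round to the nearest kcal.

Harris-Benedict: BMR = 88.362 + 13.397(123.5) + 4.799(186) − 5.677(49) = 2357.3325 kcal/day.
TEE = 2357.3325 × 1.4 = 3300.2655 kcal/day.
Required daily surplus = 0.6 × 7700 ÷ 7 = 660 kcal/day.
Target intake = 3300.2655 + 660 = 3960.2655 kcal/day.

3960 kcal per day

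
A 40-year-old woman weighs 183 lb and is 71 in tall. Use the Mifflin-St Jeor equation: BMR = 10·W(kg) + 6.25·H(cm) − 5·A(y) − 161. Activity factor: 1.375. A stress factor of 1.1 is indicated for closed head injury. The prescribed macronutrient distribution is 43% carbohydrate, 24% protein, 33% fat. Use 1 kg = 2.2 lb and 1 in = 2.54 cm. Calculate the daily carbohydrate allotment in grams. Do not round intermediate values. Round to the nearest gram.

Convert to metric: weight = 183 ÷ 2.2 = 83.1818 kg; height = 71 × 2.54 = 180.34 cm.
Mifflin-St Jeor (female): BMR = 10(83.1818) + 6.25(180.34) − 5(40) − 161 = 831.8182 + 1127.125 − 200 − 161 = 1597.9432 kcal/day.
TEE = 1597.9432 × 1.375 = 2197.1719 kcal/day.
With stress factor 1.1: 2197.1719 × 1.1 = 2416.8891 kcal/day.
Carbohydrate energy = 43% × 2416.8891 = 1039.2623 kcal.
Carbohydrate = 1039.2623 ÷ 4 kcal/g = 259.8156 g.

260 g/day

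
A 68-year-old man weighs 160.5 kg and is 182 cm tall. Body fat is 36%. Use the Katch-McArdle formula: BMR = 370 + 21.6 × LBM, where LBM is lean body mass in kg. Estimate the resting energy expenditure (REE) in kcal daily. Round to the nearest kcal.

LBM = 160.5 × (1 − 0.36) = 102.72 kg. Katch-McArdle: BMR = 370 + 21.6 × 102.72 = 2588.752 kcal/day.

2589 kcal daily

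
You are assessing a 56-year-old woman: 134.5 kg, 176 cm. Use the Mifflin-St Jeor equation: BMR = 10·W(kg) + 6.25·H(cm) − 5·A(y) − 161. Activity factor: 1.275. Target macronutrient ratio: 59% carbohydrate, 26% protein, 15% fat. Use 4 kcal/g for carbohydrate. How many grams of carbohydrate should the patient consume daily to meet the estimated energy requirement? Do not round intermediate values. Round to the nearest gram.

Mifflin-St Jeor (female): BMR = 10(134.5) + 6.25(176) − 5(56) − 161 = 1345 + 1100 − 280 − 161 = 2004 kcal/day.
TEE = 2004 × 1.275 = 2555.1 kcal/day.
Carbohydrate energy = 59% × 2555.1 = 1507.509 kcal.
Carbohydrate = 1507.509 ÷ 4 kcal/g = 376.8773 g.

377 g/day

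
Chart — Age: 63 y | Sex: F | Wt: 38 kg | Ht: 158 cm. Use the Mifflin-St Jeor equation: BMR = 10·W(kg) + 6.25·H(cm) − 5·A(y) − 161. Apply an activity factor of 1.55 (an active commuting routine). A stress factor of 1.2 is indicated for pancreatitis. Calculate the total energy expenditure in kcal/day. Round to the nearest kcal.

1658 kcal/day

Mifflin-St Jeor (female): BMR = 10(38) + 6.25(158) − 5(63) − 161 = 380 + 987.5 − 315 − 161 = 891.5 kcal/day.
TEE = BMR × activity factor = 891.5 × 1.55 = 1381.825 kcal/day.
Apply stress factor: 1381.825 × 1.2 = 1658.19 kcal/day.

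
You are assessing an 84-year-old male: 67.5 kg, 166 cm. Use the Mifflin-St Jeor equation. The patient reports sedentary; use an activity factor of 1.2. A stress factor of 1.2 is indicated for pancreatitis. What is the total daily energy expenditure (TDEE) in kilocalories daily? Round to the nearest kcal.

Mifflin-St Jeor (male): BMR = 10(67.5) + 6.25(166) − 5(84) + 5 = 675 + 1037.5 − 420 + 5 = 1297.5 kcal/day.
TEE = BMR × activity factor = 1297.5 × 1.2 = 1557 kcal/day.
Apply stress factor: 1557 × 1.2 = 1868.4 kcal/day.

1868 kilocalories daily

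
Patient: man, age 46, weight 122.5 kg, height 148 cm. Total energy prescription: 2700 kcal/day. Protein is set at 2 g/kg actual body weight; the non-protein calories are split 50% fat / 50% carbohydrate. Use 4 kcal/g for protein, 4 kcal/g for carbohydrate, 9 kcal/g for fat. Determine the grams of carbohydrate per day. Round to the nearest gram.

215 g/day

Protein = 2 × 122.5 = 245 g → 245 × 4 = 980 kcal.
Non-protein calories = 2700 − 980 = 1720 kcal.
Fat: 50% × 1720 = 860 kcal; carbohydrate: 860 kcal.
Carbohydrate: 860 kcal ÷ 4 kcal/g = 215 g.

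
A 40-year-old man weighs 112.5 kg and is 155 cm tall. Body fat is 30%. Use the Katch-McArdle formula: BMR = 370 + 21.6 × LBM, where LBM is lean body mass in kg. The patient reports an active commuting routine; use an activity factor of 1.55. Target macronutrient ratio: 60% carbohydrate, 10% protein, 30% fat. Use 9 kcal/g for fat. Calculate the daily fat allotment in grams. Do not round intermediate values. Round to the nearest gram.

LBM = 112.5 × (1 − 0.3) = 78.75 kg. Katch-McArdle: BMR = 370 + 21.6 × 78.75 = 2071 kcal/day.
TEE = 2071 × 1.55 = 3210.05 kcal/day.
Fat energy = 30% × 3210.05 = 963.015 kcal.
Fat = 963.015 ÷ 9 kcal/g = 107.0017 g.

107 g/day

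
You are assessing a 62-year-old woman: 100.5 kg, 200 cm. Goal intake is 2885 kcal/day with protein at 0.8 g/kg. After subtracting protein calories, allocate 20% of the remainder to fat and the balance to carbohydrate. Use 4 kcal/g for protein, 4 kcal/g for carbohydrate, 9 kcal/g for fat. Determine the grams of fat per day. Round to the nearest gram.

Protein = 0.8 × 100.5 = 80.4 g → 80.4 × 4 = 321.6 kcal.
Non-protein calories = 2885 − 321.6 = 2563.4 kcal.
Fat: 20% × 2563.4 = 512.68 kcal; carbohydrate: 2050.72 kcal.
Fat: 512.68 kcal ÷ 9 kcal/g = 56.9644 g.

57 g/day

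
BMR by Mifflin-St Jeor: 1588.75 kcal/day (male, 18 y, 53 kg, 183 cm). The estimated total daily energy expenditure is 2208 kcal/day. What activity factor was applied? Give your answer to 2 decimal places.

1.39

Activity factor = TEE ÷ BMR = 2208 ÷ 1588.75 = 1.39.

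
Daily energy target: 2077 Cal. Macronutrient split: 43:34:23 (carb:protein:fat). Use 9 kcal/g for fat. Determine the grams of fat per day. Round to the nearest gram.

Fat energy = 23% × 2077 = 477.71 kcal.
At 9 kcal/g: 477.71 ÷ 9 = 53.0789 g.

53 g/day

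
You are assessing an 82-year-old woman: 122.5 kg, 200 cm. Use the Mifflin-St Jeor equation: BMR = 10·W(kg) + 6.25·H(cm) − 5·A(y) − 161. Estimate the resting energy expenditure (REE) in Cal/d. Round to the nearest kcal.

1904 Cal/d

Mifflin-St Jeor (female): BMR = 10(122.5) + 6.25(200) − 5(82) − 161 = 1225 + 1250 − 410 − 161 = 1904 kcal/day.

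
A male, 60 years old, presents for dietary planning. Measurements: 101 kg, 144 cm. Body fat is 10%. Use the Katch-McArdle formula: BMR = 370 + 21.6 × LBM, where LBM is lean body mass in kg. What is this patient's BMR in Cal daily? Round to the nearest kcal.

2333 Cal daily

LBM = 101 × (1 − 0.1) = 90.9 kg. Katch-McArdle: BMR = 370 + 21.6 × 90.9 = 2333.44 kcal/day.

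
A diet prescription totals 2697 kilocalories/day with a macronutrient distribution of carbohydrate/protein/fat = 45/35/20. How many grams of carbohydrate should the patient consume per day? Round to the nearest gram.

Carbohydrate energy = 45% × 2697 = 1213.65 kcal.
At 4 kcal/g: 1213.65 ÷ 4 = 303.4125 g.

303 g/day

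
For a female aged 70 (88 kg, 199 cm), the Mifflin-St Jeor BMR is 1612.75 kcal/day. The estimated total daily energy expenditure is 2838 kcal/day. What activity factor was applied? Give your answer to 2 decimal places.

Activity factor = TEE ÷ BMR = 2838 ÷ 1612.75 = 1.76.

1.76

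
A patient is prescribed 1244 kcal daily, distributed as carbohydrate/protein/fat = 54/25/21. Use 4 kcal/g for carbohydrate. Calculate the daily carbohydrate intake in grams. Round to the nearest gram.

Carbohydrate energy = 54% × 1244 = 671.76 kcal.
At 4 kcal/g: 671.76 ÷ 4 = 167.94 g.

168 g/day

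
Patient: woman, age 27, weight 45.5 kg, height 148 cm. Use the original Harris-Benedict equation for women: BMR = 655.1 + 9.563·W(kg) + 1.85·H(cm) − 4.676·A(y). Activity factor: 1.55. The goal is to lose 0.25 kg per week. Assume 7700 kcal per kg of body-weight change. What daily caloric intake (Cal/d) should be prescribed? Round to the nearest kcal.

Harris-Benedict: BMR = 655.1 + 9.563(45.5) + 1.85(148) − 4.676(27) = 1237.7645 kcal/day.
TEE = 1237.7645 × 1.55 = 1918.535 kcal/day.
Required daily deficit = 0.25 × 7700 ÷ 7 = 275 kcal/day.
Target intake = 1918.535 − 275 = 1643.535 kcal/day.

1644 Cal/d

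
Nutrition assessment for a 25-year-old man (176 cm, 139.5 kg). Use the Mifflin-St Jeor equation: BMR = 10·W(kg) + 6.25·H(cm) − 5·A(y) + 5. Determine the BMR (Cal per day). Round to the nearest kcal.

2375 Cal per day

Mifflin-St Jeor (male): BMR = 10(139.5) + 6.25(176) − 5(25) + 5 = 1395 + 1100 − 125 + 5 = 2375 kcal/day.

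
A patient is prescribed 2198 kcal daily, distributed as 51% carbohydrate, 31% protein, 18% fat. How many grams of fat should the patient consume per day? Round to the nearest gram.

44 g/day

Fat energy = 18% × 2198 = 395.64 kcal.
At 9 kcal/g: 395.64 ÷ 9 = 43.96 g.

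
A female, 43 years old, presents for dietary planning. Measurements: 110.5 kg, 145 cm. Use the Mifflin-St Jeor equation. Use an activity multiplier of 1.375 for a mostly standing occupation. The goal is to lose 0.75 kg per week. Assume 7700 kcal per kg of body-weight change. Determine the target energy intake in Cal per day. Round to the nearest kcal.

1423 Cal per day

Mifflin-St Jeor (female): BMR = 10(110.5) + 6.25(145) − 5(43) − 161 = 1105 + 906.25 − 215 − 161 = 1635.25 kcal/day.
TEE = 1635.25 × 1.375 = 2248.4688 kcal/day.
Required daily deficit = 0.75 × 7700 ÷ 7 = 825 kcal/day.
Target intake = 2248.4688 − 825 = 1423.4688 kcal/day.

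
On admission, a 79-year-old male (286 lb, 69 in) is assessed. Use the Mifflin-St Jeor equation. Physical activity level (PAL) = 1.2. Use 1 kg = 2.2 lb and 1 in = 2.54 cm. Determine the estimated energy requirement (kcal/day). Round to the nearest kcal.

2406 kcal/day

Convert to metric: weight = 286 ÷ 2.2 = 130 kg; height = 69 × 2.54 = 175.26 cm.
Mifflin-St Jeor (male): BMR = 10(130) + 6.25(175.26) − 5(79) + 5 = 1300 + 1095.375 − 395 + 5 = 2005.375 kcal/day.
TEE = BMR × activity factor = 2005.375 × 1.2 = 2406.45 kcal/day.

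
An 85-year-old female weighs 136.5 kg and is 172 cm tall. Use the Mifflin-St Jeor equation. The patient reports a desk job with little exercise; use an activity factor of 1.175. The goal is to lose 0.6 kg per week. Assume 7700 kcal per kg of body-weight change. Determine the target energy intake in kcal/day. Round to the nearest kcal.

1518 kcal/day

Mifflin-St Jeor (female): BMR = 10(136.5) + 6.25(172) − 5(85) − 161 = 1365 + 1075 − 425 − 161 = 1854 kcal/day.
TEE = 1854 × 1.175 = 2178.45 kcal/day.
Required daily deficit = 0.6 × 7700 ÷ 7 = 660 kcal/day.
Target intake = 2178.45 − 660 = 1518.45 kcal/day.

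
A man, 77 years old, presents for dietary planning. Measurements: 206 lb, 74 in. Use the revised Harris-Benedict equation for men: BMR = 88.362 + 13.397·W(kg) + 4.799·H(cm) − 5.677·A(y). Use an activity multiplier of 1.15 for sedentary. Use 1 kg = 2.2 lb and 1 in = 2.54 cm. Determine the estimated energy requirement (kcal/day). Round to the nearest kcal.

Convert to metric: weight = 206 ÷ 2.2 = 93.6364 kg; height = 74 × 2.54 = 187.96 cm.
Harris-Benedict: BMR = 88.362 + 13.397(93.6364) + 4.799(187.96) − 5.677(77) = 1807.6994 kcal/day.
TEE = BMR × activity factor = 1807.6994 × 1.15 = 2078.8543 kcal/day.

2079 kcal/day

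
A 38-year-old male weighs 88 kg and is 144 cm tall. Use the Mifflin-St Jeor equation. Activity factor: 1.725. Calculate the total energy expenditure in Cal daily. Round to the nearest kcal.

Mifflin-St Jeor (male): BMR = 10(88) + 6.25(144) − 5(38) + 5 = 880 + 900 − 190 + 5 = 1595 kcal/day.
TEE = BMR × activity factor = 1595 × 1.725 = 2751.375 kcal/day.

2751 Cal daily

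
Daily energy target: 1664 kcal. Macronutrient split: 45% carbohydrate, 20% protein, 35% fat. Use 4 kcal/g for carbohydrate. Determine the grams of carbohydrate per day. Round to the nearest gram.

187 g/day

Carbohydrate energy = 45% × 1664 = 748.8 kcal.
At 4 kcal/g: 748.8 ÷ 4 = 187.2 g.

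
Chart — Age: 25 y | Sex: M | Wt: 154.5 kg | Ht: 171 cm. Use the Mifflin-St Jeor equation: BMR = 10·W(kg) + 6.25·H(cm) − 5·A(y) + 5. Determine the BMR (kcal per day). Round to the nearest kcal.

Mifflin-St Jeor (male): BMR = 10(154.5) + 6.25(171) − 5(25) + 5 = 1545 + 1068.75 − 125 + 5 = 2493.75 kcal/day.

2494 kcal per day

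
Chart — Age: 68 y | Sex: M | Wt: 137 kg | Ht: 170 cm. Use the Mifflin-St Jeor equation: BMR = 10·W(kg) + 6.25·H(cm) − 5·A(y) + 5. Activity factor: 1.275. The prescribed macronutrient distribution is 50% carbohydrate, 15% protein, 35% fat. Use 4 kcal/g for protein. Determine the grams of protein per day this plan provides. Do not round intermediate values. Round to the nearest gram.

Mifflin-St Jeor (male): BMR = 10(137) + 6.25(170) − 5(68) + 5 = 1370 + 1062.5 − 340 + 5 = 2097.5 kcal/day.
TEE = 2097.5 × 1.275 = 2674.3125 kcal/day.
Protein energy = 15% × 2674.3125 = 401.1469 kcal.
Protein = 401.1469 ÷ 4 kcal/g = 100.2867 g.

100 g/day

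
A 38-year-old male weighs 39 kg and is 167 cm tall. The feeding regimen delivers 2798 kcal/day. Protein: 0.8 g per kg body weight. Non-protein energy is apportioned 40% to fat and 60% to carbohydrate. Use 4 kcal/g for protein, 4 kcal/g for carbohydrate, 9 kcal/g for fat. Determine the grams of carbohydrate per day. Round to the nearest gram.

401 g/day

Protein = 0.8 × 39 = 31.2 g → 31.2 × 4 = 124.8 kcal.
Non-protein calories = 2798 − 124.8 = 2673.2 kcal.
Fat: 40% × 2673.2 = 1069.28 kcal; carbohydrate: 1603.92 kcal.
Carbohydrate: 1603.92 kcal ÷ 4 kcal/g = 400.98 g.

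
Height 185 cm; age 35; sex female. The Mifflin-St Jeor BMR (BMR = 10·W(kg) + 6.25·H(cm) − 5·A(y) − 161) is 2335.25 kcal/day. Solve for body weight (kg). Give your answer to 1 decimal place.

2335.25 = 10·W + 6.25(185) − 5(35) − 161
10·W = 2335.25 − 820.25 = 1515, so W = 151.5 kg.

151.5 kg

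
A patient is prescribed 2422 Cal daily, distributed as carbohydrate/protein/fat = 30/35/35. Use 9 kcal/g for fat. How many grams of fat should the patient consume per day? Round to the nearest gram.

94 g/day

Fat energy = 35% × 2422 = 847.7 kcal.
At 9 kcal/g: 847.7 ÷ 9 = 94.1889 g.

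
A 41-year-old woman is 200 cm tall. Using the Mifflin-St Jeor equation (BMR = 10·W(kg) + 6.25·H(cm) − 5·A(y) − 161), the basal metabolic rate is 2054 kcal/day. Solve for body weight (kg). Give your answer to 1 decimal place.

117.0 kg

2054 = 10·W + 6.25(200) − 5(41) − 161
10·W = 2054 − 884 = 1170, so W = 117 kg.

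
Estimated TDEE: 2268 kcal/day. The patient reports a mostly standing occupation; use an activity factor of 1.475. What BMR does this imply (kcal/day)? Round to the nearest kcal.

1538 kcal/day

BMR = TEE ÷ activity factor = 2268 ÷ 1.475 = 1537.6271 kcal/day.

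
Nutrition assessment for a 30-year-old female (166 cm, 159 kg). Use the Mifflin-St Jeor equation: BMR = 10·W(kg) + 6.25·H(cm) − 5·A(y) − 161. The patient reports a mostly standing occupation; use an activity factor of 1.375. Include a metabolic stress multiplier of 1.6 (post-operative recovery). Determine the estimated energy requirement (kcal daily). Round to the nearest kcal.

5096 kcal daily

Mifflin-St Jeor (female): BMR = 10(159) + 6.25(166) − 5(30) − 161 = 1590 + 1037.5 − 150 − 161 = 2316.5 kcal/day.
TEE = BMR × activity factor = 2316.5 × 1.375 = 3185.1875 kcal/day.
Apply stress factor: 3185.1875 × 1.6 = 5096.3 kcal/day.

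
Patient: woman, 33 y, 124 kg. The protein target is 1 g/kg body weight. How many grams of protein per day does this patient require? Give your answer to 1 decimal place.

Protein = 1 g/kg × 124 kg = 124 g/day.

124.0 g/day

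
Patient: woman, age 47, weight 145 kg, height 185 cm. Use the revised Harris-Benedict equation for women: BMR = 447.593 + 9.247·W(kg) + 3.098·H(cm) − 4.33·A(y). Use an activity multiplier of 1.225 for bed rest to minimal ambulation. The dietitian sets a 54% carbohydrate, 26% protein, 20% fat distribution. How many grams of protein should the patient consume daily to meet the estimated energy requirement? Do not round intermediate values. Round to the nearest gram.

Harris-Benedict: BMR = 447.593 + 9.247(145) + 3.098(185) − 4.33(47) = 2158.028 kcal/day.
TEE = 2158.028 × 1.225 = 2643.5843 kcal/day.
Protein energy = 26% × 2643.5843 = 687.3319 kcal.
Protein = 687.3319 ÷ 4 kcal/g = 171.833 g.

172 g/day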